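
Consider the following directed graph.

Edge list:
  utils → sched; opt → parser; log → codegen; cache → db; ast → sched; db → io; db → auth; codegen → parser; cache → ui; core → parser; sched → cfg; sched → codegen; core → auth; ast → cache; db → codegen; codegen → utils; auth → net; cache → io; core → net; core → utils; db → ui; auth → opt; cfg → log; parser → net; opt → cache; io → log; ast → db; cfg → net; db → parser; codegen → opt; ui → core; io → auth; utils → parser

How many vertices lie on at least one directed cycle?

12

A vertex is on a directed cycle iff it belongs to a strongly connected component of size ≥ 2 (or has a self-loop).
The vertices on cycles are {db, io, ui, cfg, log, opt, auth, core, cache, sched, utils, codegen} — 12 in total.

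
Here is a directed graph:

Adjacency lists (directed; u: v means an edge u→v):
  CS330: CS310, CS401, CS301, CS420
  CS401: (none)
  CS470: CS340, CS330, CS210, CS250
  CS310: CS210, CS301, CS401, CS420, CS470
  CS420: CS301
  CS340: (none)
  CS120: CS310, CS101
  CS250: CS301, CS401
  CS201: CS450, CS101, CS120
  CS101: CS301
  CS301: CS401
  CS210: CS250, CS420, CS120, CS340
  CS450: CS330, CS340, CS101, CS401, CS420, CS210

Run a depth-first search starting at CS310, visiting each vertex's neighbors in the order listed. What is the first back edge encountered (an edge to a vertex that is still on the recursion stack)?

DFS from CS310 (visiting each vertex's neighbors in the order listed); mark gray on enter, black on exit:
CS310 gray
  CS210 gray
    CS250 gray
      CS301 gray
        CS401 gray
        CS401 black
      CS301 black
      CS250→CS401: CS401 black — skip
    CS250 black
    CS420 gray
      CS420→CS301: CS301 black — skip
    CS420 black
    CS120 gray
      CS120→CS310: CS310 is gray → back edge
First back edge: CS120 → CS310.

CS120→CS310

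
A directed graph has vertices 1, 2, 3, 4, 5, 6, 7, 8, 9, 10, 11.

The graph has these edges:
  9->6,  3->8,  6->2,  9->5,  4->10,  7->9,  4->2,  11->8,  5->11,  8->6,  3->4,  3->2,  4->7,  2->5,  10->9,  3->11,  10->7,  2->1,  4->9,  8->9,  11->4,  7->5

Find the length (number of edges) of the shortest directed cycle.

4

For each vertex v, BFS finds the shortest path from v back to v.
The shortest such closed walk is 4 → 9 → 5 → 11 → 4, length 4.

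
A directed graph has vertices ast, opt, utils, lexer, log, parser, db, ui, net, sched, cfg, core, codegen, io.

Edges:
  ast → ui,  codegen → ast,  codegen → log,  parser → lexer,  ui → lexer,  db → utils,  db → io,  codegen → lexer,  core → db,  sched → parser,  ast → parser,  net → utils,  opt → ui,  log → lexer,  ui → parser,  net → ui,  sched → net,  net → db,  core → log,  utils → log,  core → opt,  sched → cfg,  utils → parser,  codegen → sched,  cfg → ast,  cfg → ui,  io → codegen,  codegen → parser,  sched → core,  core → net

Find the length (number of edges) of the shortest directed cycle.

5

For each vertex v, BFS finds the shortest path from v back to v.
The shortest such closed walk is io → codegen → sched → net → db → io, length 5.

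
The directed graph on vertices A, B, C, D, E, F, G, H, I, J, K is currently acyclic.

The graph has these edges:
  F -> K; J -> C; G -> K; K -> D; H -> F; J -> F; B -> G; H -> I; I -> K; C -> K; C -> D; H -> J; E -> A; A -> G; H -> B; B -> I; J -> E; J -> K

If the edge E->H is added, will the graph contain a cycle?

Yes

Adding E→H creates a cycle iff H can already reach E.
Path from H: H → J → E.
So H → … → E → H is a cycle.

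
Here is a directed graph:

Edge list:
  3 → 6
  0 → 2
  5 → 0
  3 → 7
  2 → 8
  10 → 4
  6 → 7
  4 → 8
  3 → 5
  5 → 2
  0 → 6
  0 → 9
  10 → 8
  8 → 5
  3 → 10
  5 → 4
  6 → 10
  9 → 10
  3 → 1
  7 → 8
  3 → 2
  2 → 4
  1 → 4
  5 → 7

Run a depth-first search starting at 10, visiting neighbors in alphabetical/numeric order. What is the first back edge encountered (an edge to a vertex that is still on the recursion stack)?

DFS from 10 (visiting neighbors in alphabetical/numeric order); mark gray on enter, black on exit:
10 gray
  4 gray
    8 gray
      5 gray
        0 gray
          2 gray
            2→4: 4 is gray → back edge
First back edge: 2 → 4.

2->4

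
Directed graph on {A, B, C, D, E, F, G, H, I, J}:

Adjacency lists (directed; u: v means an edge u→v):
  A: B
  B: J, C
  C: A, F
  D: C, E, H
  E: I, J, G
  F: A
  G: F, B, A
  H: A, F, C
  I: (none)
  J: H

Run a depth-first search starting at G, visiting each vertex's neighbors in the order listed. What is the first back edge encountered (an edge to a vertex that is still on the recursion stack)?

H→A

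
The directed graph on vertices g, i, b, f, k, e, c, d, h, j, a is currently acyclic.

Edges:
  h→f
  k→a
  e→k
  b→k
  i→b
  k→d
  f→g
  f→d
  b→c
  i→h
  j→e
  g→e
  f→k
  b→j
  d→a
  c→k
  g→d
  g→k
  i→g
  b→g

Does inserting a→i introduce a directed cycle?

Yes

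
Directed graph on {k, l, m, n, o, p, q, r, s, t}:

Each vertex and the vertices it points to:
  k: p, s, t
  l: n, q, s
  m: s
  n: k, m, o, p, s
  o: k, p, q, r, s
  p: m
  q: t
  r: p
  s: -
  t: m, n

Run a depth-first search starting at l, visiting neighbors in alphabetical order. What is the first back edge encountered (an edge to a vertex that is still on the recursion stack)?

t→n

DFS from l (visiting neighbors in alphabetical order); mark gray on enter, black on exit:
l gray
  n gray
    k gray
      p gray
        m gray
          s gray
          s black
        m black
      p black
      k→s: s black — skip
      t gray
        t→m: m black — skip
        t→n: n is gray → back edge
First back edge: t → n.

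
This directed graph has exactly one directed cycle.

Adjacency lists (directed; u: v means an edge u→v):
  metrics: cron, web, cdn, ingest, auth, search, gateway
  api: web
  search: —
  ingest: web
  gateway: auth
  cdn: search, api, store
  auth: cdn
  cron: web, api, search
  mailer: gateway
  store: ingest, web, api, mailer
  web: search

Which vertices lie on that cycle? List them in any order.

cdn, auth, store, mailer, gateway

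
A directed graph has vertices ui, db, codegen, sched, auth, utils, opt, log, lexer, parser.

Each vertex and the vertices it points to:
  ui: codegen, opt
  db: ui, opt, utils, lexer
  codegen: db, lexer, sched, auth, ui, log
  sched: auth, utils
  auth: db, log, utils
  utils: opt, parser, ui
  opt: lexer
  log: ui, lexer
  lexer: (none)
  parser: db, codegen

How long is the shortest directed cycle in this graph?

2

For each vertex v, BFS finds the shortest path from v back to v.
The shortest such closed walk is codegen → ui → codegen, length 2.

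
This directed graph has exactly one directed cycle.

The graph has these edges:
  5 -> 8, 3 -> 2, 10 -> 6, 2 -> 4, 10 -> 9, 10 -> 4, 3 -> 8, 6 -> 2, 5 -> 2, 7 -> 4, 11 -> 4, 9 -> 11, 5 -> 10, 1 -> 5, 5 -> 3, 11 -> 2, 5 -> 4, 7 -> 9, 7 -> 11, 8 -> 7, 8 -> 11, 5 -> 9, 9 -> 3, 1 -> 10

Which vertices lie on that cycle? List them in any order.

DFS with gray/black marking from 9:
9 gray
  3 gray
    2 gray
      4 gray
      4 black
    2 black
    8 gray
      7 gray
        7→4: 4 black — skip
        11 gray
          11→4: 4 black — skip
          11→2: 2 black — skip
        11 black
        7→9: 9 is gray → back edge
Back edge closes the cycle 9 → 3 → 8 → 7 → 9; its vertices are {3, 7, 8, 9}.

3, 7, 8, 9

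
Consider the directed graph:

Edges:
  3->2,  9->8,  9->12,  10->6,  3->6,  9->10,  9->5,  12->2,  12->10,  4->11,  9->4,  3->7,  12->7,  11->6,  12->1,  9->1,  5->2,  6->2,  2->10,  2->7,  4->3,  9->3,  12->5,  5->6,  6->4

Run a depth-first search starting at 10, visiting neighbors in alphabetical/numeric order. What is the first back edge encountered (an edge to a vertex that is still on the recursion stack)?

2→10

DFS from 10 (visiting neighbors in alphabetical/numeric order); mark gray on enter, black on exit:
10 gray
  6 gray
    2 gray
      7 gray
      7 black
      2→10: 10 is gray → back edge
First back edge: 2 → 10.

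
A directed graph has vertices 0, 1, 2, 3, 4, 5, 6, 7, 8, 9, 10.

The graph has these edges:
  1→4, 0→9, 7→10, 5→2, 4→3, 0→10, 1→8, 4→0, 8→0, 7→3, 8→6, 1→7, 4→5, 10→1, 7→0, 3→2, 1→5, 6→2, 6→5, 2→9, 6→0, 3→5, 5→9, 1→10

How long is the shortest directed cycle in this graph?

2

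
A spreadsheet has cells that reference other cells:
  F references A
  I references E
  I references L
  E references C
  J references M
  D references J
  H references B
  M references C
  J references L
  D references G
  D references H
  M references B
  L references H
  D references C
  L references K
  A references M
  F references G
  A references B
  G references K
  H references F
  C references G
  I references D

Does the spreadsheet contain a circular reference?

No

DFS with white/gray/black marking, starting from E:
E gray
  C gray
    G gray
      K gray
      K black
    G black
  C black
E black
A gray
  B gray
  B black
  M gray
    M→B: B black — skip
    M→C: C black — skip
  M black
A black
D gray
  H gray
    H→B: B black — skip
    F gray
      F→G: G black — skip
      F→A: A black — skip
    F black
  H black
  D→G: G black — skip
  D→C: C black — skip
  J gray
    J→M: M black — skip
    L gray
      L→H: H black — skip
      L→K: K black — skip
    L black
  J black
D black
I gray
  I→E: E black — skip
  I→L: L black — skip
  I→D: D black — skip
I black
Every edge goes to a white or black vertex — no back edge, so the graph is acyclic.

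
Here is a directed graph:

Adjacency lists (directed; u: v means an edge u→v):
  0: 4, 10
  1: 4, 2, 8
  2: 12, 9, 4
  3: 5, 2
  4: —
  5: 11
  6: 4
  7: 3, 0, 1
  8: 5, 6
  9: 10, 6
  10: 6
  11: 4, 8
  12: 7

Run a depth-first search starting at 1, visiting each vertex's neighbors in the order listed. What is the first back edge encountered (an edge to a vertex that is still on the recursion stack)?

8->5

DFS from 1 (visiting each vertex's neighbors in the order listed); mark gray on enter, black on exit:
1 gray
  4 gray
  4 black
  2 gray
    12 gray
      7 gray
        3 gray
          5 gray
            11 gray
              11→4: 4 black — skip
              8 gray
                8→5: 5 is gray → back edge
First back edge: 8 → 5.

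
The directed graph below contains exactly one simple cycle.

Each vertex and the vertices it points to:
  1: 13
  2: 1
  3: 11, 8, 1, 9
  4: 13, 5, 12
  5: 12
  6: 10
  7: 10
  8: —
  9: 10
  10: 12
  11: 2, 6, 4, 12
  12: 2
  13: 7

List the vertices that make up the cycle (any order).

DFS with gray/black marking from 13:
13 gray
  7 gray
    10 gray
      12 gray
        2 gray
          1 gray
            1→13: 13 is gray → back edge
Back edge closes the cycle 13 → 7 → 10 → 12 → 2 → 1 → 13; its vertices are {1, 2, 7, 10, 12, 13}.

1, 2, 7, 10, 12, 13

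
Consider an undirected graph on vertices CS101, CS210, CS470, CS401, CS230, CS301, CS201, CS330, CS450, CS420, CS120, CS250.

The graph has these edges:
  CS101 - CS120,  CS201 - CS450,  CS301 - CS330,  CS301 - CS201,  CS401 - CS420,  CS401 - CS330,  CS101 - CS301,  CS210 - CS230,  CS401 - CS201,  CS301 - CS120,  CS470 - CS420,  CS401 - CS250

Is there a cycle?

DFS, tracking each vertex's parent; an edge to a visited non-parent vertex closes a cycle.
Start from CS230:
visit CS230 (parent –)
  visit CS210 (parent CS230)
    CS210–CS230: parent, skip
visit CS101 (parent –)
  visit CS120 (parent CS101)
    CS120–CS101: parent, skip
    visit CS301 (parent CS120)
      CS301–CS101: CS101 visited and ≠ parent → cycle
Cycle: CS101 – CS120 – CS301 – CS101.

Yes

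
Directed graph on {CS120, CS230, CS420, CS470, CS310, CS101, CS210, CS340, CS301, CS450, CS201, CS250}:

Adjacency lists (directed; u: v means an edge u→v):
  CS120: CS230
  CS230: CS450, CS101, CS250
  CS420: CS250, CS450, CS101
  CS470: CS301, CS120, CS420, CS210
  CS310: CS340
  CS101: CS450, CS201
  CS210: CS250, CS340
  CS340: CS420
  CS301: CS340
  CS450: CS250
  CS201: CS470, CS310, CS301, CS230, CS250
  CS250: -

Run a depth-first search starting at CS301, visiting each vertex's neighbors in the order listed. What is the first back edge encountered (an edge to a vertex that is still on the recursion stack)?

CS470→CS301

DFS from CS301 (visiting each vertex's neighbors in the order listed); mark gray on enter, black on exit:
CS301 gray
  CS340 gray
    CS420 gray
      CS250 gray
      CS250 black
      CS450 gray
        CS450→CS250: CS250 black — skip
      CS450 black
      CS101 gray
        CS101→CS450: CS450 black — skip
        CS201 gray
          CS470 gray
            CS470→CS301: CS301 is gray → back edge
First back edge: CS470 → CS301.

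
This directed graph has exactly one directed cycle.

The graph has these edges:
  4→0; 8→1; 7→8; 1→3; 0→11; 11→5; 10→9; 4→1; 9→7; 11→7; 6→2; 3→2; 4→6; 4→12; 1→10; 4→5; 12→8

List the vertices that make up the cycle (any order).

DFS with gray/black marking from 1:
1 gray
  10 gray
    9 gray
      7 gray
        8 gray
          8→1: 1 is gray → back edge
Back edge closes the cycle 1 → 10 → 9 → 7 → 8 → 1; its vertices are {1, 7, 8, 9, 10}.

1, 7, 8, 9, 10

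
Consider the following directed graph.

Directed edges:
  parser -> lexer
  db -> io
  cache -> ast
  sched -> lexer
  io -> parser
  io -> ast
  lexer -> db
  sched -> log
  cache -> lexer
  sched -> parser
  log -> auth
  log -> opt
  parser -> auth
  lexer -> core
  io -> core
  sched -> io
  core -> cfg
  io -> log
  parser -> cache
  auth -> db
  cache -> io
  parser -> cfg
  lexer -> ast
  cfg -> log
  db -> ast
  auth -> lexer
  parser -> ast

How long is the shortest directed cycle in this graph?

3

For each vertex v, BFS finds the shortest path from v back to v.
The shortest such closed walk is io → parser → cache → io, length 3.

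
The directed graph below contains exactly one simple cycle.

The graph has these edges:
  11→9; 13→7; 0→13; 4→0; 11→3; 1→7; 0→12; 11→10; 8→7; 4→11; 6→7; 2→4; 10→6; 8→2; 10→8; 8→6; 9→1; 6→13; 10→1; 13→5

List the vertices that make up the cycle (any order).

2, 4, 8, 10, 11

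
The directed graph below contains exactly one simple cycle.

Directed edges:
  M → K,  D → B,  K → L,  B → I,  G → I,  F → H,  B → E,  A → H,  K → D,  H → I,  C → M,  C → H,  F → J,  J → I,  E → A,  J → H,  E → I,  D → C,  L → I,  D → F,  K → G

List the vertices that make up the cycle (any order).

C, D, K, M

DFS with gray/black marking from C:
C gray
  H gray
    I gray
    I black
  H black
  M gray
    K gray
      G gray
        G→I: I black — skip
      G black
      D gray
        D→C: C is gray → back edge
Back edge closes the cycle C → M → K → D → C; its vertices are {C, D, K, M}.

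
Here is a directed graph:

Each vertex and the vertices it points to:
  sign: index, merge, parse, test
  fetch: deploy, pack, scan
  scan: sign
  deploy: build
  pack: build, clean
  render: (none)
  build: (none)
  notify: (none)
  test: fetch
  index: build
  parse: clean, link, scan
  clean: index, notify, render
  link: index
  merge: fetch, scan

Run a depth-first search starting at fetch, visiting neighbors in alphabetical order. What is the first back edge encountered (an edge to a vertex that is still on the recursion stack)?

merge→fetch

DFS from fetch (visiting neighbors in alphabetical order); mark gray on enter, black on exit:
fetch gray
  deploy gray
    build gray
    build black
  deploy black
  pack gray
    pack→build: build black — skip
    clean gray
      index gray
        index→build: build black — skip
      index black
      notify gray
      notify black
      render gray
      render black
    clean black
  pack black
  scan gray
    sign gray
      sign→index: index black — skip
      merge gray
        merge→fetch: fetch is gray → back edge
First back edge: merge → fetch.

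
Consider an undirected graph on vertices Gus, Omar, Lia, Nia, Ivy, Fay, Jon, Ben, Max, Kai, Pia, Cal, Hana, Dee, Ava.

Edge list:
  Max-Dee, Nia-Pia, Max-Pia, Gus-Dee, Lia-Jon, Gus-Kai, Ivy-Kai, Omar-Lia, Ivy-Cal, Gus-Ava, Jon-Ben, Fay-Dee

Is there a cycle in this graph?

DFS, tracking each vertex's parent; an edge to a visited non-parent vertex closes a cycle.
Start from Ben:
visit Ben (parent –)
  visit Jon (parent Ben)
    Jon–Ben: parent, skip
    visit Lia (parent Jon)
      visit Omar (parent Lia)
        Omar–Lia: parent, skip
      Lia–Jon: parent, skip
visit Gus (parent –)
  visit Dee (parent Gus)
    visit Fay (parent Dee)
      Fay–Dee: parent, skip
    Dee–Gus: parent, skip
    visit Max (parent Dee)
      visit Pia (parent Max)
        visit Nia (parent Pia)
          Nia–Pia: parent, skip
        Pia–Max: parent, skip
      Max–Dee: parent, skip
  visit Ava (parent Gus)
    Ava–Gus: parent, skip
  visit Kai (parent Gus)
    visit Ivy (parent Kai)
      Ivy–Kai: parent, skip
      visit Cal (parent Ivy)
        Cal–Ivy: parent, skip
    Kai–Gus: parent, skip
visit Hana (parent –)
No non-parent visited neighbor found — the graph is a forest.

No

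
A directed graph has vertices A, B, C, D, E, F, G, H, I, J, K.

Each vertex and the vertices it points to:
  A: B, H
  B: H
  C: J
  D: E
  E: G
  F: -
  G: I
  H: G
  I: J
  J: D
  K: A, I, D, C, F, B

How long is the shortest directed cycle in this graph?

For each vertex v, BFS finds the shortest path from v back to v.
The shortest such closed walk is I → J → D → E → G → I, length 5.

5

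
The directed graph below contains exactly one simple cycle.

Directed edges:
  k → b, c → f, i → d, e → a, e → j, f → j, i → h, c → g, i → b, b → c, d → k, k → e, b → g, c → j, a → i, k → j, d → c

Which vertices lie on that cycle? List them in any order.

a, d, e, i, k

DFS with gray/black marking from a:
a gray
  i gray
    b gray
      g gray
      g black
      c gray
        c→g: g black — skip
        j gray
        j black
        f gray
          f→j: j black — skip
        f black
      c black
    b black
    h gray
    h black
    d gray
      k gray
        k→b: b black — skip
        k→j: j black — skip
        e gray
          e→a: a is gray → back edge
Back edge closes the cycle a → i → d → k → e → a; its vertices are {a, d, e, i, k}.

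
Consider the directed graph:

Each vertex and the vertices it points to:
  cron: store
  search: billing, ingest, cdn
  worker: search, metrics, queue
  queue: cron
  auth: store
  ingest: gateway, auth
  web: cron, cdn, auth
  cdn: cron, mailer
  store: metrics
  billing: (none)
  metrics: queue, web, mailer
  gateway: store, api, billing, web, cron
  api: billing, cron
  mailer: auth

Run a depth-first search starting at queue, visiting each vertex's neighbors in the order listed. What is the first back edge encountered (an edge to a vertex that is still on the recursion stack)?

DFS from queue (visiting each vertex's neighbors in the order listed); mark gray on enter, black on exit:
queue gray
  cron gray
    store gray
      metrics gray
        metrics→queue: queue is gray → back edge
First back edge: metrics → queue.

metrics->queue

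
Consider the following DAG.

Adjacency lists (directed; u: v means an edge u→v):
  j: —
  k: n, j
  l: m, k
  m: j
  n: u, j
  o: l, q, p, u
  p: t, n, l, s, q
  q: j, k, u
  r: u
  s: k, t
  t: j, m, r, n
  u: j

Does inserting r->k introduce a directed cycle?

No

Adding r→k creates a cycle iff k can already reach r.
Explore from k: no path reaches r. The graph stays acyclic.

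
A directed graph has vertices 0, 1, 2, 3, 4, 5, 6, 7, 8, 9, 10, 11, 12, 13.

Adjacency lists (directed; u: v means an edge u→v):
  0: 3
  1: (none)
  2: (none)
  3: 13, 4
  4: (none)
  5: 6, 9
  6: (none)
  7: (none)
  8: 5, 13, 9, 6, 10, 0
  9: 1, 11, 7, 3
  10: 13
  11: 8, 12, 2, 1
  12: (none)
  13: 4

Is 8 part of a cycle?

Yes

8 is on a cycle iff 8 can reach itself via ≥1 edge.
8 → 9 → 11 → 8 — yes.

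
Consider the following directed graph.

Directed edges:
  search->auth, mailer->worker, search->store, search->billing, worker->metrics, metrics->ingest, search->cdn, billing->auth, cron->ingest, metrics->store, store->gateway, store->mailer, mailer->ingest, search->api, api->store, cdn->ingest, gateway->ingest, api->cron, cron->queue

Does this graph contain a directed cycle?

DFS with white/gray/black marking, starting from metrics:
metrics gray
  ingest gray
  ingest black
  store gray
    gateway gray
      gateway→ingest: ingest black — skip
    gateway black
    mailer gray
      mailer→ingest: ingest black — skip
      worker gray
        worker→metrics: metrics is gray → back edge
Back edge found, so a cycle exists: metrics → store → mailer → worker → metrics.

Yes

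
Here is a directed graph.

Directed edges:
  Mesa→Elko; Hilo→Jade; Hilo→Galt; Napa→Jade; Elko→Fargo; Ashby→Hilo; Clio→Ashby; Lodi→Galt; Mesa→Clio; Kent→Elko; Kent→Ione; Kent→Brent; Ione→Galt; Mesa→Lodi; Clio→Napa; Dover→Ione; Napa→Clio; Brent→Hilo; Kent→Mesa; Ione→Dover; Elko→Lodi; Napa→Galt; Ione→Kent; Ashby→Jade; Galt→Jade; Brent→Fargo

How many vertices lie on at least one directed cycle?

A vertex is on a directed cycle iff it belongs to a strongly connected component of size ≥ 2 (or has a self-loop).
The vertices on cycles are {Clio, Ione, Kent, Napa, Dover} — 5 in total.

5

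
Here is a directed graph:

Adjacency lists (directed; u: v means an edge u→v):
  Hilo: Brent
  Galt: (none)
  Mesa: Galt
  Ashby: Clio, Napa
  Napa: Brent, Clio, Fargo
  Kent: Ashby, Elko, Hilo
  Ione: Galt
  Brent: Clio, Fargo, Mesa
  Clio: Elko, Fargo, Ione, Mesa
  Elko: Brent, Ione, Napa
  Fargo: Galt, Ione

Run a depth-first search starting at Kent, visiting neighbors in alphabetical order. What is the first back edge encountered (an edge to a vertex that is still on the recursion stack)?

DFS from Kent (visiting neighbors in alphabetical order); mark gray on enter, black on exit:
Kent gray
  Ashby gray
    Clio gray
      Elko gray
        Brent gray
          Brent→Clio: Clio is gray → back edge
First back edge: Brent → Clio.

Brent→Clio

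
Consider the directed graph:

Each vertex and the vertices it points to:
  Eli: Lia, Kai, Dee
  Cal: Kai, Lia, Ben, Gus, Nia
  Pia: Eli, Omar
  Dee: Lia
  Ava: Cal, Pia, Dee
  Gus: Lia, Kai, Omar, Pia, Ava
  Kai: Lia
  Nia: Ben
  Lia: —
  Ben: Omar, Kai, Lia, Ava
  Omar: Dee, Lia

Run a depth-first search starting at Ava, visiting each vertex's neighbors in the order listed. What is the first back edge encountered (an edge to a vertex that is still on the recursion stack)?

DFS from Ava (visiting each vertex's neighbors in the order listed); mark gray on enter, black on exit:
Ava gray
  Cal gray
    Kai gray
      Lia gray
      Lia black
    Kai black
    Cal→Lia: Lia black — skip
    Ben gray
      Omar gray
        Dee gray
          Dee→Lia: Lia black — skip
        Dee black
        Omar→Lia: Lia black — skip
      Omar black
      Ben→Kai: Kai black — skip
      Ben→Lia: Lia black — skip
      Ben→Ava: Ava is gray → back edge
First back edge: Ben → Ava.

Ben→Ava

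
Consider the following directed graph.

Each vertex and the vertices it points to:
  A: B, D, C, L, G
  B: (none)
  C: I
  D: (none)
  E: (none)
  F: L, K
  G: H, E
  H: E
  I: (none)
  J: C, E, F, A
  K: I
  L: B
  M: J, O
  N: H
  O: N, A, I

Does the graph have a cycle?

DFS with white/gray/black marking, starting from I:
I gray
I black
A gray
  B gray
  B black
  D gray
  D black
  C gray
    C→I: I black — skip
  C black
  L gray
    L→B: B black — skip
  L black
  G gray
    H gray
      E gray
      E black
    H black
    G→E: E black — skip
  G black
A black
F gray
  F→L: L black — skip
  K gray
    K→I: I black — skip
  K black
F black
J gray
  J→C: C black — skip
  J→E: E black — skip
  J→F: F black — skip
  J→A: A black — skip
J black
M gray
  M→J: J black — skip
  O gray
    N gray
      N→H: H black — skip
    N black
    O→A: A black — skip
    O→I: I black — skip
  O black
M black
Every edge goes to a white or black vertex — no back edge, so the graph is acyclic.

No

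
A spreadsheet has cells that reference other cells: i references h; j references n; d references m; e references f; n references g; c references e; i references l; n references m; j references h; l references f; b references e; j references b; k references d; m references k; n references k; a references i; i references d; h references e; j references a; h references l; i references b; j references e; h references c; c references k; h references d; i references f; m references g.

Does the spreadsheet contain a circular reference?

Yes

DFS with white/gray/black marking, starting from h:
h gray
  d gray
    m gray
      k gray
        k→d: d is gray → back edge
Back edge found, so a cycle exists: d → m → k → d.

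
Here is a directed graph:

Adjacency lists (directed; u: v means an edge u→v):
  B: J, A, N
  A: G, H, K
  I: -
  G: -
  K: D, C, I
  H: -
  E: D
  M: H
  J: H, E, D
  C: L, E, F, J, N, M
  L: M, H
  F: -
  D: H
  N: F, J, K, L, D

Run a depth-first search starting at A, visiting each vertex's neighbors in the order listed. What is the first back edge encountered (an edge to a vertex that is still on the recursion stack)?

N→K

DFS from A (visiting each vertex's neighbors in the order listed); mark gray on enter, black on exit:
A gray
  G gray
  G black
  H gray
  H black
  K gray
    D gray
      D→H: H black — skip
    D black
    C gray
      L gray
        M gray
          M→H: H black — skip
        M black
        L→H: H black — skip
      L black
      E gray
        E→D: D black — skip
      E black
      F gray
      F black
      J gray
        J→H: H black — skip
        J→E: E black — skip
        J→D: D black — skip
      J black
      N gray
        N→F: F black — skip
        N→J: J black — skip
        N→K: K is gray → back edge
First back edge: N → K.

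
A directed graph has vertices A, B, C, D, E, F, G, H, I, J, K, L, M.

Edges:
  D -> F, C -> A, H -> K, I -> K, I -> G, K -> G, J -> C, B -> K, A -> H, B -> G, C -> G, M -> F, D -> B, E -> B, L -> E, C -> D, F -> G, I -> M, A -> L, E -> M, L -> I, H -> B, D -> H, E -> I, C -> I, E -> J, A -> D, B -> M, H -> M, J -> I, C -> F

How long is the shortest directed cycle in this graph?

5

For each vertex v, BFS finds the shortest path from v back to v.
The shortest such closed walk is J → C → A → L → E → J, length 5.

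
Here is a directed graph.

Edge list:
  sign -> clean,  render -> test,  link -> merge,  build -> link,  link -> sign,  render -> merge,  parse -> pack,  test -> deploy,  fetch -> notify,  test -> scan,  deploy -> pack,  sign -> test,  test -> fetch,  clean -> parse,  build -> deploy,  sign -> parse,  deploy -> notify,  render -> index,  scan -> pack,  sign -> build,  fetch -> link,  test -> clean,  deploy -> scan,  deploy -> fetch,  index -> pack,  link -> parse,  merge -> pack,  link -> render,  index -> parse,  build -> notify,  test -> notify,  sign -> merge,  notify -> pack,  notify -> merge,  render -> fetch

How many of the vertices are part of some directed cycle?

7

A vertex is on a directed cycle iff it belongs to a strongly connected component of size ≥ 2 (or has a self-loop).
The vertices on cycles are {link, sign, test, build, fetch, deploy, render} — 7 in total.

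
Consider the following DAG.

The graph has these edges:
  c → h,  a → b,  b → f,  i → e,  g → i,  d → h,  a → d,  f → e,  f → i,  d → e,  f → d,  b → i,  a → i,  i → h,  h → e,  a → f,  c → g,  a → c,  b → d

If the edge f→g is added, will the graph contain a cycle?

No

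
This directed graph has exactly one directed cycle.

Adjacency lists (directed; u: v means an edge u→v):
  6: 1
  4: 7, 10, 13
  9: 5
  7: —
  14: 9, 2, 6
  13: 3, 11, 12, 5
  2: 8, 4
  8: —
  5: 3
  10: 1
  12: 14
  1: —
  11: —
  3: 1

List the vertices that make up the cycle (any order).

2, 4, 12, 13, 14

DFS with gray/black marking from 14:
14 gray
  9 gray
    5 gray
      3 gray
        1 gray
        1 black
      3 black
    5 black
  9 black
  2 gray
    8 gray
    8 black
    4 gray
      7 gray
      7 black
      10 gray
        10→1: 1 black — skip
      10 black
      13 gray
        13→3: 3 black — skip
        11 gray
        11 black
        12 gray
          12→14: 14 is gray → back edge
Back edge closes the cycle 14 → 2 → 4 → 13 → 12 → 14; its vertices are {2, 4, 12, 13, 14}.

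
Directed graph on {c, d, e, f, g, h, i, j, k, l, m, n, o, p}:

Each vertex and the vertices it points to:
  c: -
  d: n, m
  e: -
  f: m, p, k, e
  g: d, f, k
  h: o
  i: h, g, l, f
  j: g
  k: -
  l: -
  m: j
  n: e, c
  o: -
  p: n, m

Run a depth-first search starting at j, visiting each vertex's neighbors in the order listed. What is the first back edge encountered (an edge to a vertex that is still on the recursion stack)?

m->j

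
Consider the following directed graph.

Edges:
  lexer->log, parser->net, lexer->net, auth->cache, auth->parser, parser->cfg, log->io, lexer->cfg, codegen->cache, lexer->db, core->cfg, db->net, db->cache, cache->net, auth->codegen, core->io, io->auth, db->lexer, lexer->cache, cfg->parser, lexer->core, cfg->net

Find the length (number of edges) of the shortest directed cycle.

2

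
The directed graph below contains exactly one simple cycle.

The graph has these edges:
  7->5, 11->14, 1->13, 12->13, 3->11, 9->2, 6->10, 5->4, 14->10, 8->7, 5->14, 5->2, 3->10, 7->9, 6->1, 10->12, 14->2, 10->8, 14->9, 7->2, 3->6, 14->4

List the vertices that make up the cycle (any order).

5, 7, 8, 10, 14

DFS with gray/black marking from 10:
10 gray
  12 gray
    13 gray
    13 black
  12 black
  8 gray
    7 gray
      9 gray
        2 gray
        2 black
      9 black
      7→2: 2 black — skip
      5 gray
        5→2: 2 black — skip
        4 gray
        4 black
        14 gray
          14→10: 10 is gray → back edge
Back edge closes the cycle 10 → 8 → 7 → 5 → 14 → 10; its vertices are {5, 7, 8, 10, 14}.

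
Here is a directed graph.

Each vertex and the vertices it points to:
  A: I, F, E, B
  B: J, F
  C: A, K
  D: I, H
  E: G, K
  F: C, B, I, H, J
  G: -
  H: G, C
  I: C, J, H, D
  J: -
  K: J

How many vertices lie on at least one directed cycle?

A vertex is on a directed cycle iff it belongs to a strongly connected component of size ≥ 2 (or has a self-loop).
The vertices on cycles are {A, B, C, D, F, H, I} — 7 in total.

7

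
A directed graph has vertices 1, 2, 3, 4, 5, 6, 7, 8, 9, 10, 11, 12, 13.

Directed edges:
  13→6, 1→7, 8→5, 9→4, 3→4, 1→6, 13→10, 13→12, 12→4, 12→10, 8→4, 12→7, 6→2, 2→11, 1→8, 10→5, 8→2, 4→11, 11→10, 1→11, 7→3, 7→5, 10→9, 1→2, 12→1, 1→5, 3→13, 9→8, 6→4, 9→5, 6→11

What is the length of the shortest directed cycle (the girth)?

For each vertex v, BFS finds the shortest path from v back to v.
The shortest such closed walk is 13 → 12 → 7 → 3 → 13, length 4.

4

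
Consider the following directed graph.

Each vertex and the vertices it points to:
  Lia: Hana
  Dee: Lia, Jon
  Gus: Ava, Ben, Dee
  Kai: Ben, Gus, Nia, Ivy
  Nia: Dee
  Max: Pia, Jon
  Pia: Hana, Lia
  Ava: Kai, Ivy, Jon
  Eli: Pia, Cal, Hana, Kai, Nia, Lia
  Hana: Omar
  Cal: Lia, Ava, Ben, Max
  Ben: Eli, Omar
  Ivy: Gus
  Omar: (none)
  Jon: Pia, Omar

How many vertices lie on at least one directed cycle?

A vertex is on a directed cycle iff it belongs to a strongly connected component of size ≥ 2 (or has a self-loop).
The vertices on cycles are {Ava, Ben, Cal, Eli, Gus, Ivy, Kai} — 7 in total.

7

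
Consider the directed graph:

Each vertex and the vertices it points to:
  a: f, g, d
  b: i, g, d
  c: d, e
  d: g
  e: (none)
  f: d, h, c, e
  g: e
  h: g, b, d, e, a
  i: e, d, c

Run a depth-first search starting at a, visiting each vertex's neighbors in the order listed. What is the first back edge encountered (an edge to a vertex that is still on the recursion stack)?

h->a

DFS from a (visiting each vertex's neighbors in the order listed); mark gray on enter, black on exit:
a gray
  f gray
    d gray
      g gray
        e gray
        e black
      g black
    d black
    h gray
      h→g: g black — skip
      b gray
        i gray
          i→e: e black — skip
          i→d: d black — skip
          c gray
            c→d: d black — skip
            c→e: e black — skip
          c black
        i black
        b→g: g black — skip
        b→d: d black — skip
      b black
      h→d: d black — skip
      h→e: e black — skip
      h→a: a is gray → back edge
First back edge: h → a.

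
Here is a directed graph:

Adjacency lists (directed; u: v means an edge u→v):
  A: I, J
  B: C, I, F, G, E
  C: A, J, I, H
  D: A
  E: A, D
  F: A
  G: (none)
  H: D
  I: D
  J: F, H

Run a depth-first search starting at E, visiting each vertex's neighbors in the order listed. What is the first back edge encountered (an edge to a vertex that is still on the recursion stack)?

DFS from E (visiting each vertex's neighbors in the order listed); mark gray on enter, black on exit:
E gray
  A gray
    I gray
      D gray
        D→A: A is gray → back edge
First back edge: D → A.

D->A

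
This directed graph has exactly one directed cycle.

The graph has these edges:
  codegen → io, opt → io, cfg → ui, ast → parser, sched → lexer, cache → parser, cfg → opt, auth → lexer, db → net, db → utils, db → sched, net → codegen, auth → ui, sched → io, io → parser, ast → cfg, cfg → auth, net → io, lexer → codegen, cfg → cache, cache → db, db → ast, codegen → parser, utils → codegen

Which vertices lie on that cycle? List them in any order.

DFS with gray/black marking from db:
db gray
  net gray
    codegen gray
      io gray
        parser gray
        parser black
      io black
      codegen→parser: parser black — skip
    codegen black
    net→io: io black — skip
  net black
  ast gray
    ast→parser: parser black — skip
    cfg gray
      cache gray
        cache→db: db is gray → back edge
Back edge closes the cycle db → ast → cfg → cache → db; its vertices are {db, ast, cfg, cache}.

db, ast, cfg, cache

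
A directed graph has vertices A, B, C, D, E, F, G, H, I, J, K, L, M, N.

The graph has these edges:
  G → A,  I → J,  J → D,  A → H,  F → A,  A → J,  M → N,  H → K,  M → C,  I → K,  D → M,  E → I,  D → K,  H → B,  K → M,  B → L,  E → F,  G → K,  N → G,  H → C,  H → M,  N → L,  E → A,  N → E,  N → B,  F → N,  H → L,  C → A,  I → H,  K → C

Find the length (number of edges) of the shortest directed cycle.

3

For each vertex v, BFS finds the shortest path from v back to v.
The shortest such closed walk is E → F → N → E, length 3.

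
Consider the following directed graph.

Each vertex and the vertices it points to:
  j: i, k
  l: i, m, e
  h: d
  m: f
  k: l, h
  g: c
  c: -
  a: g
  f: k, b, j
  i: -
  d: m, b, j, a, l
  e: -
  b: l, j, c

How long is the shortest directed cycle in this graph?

For each vertex v, BFS finds the shortest path from v back to v.
The shortest such closed walk is d → j → k → h → d, length 4.

4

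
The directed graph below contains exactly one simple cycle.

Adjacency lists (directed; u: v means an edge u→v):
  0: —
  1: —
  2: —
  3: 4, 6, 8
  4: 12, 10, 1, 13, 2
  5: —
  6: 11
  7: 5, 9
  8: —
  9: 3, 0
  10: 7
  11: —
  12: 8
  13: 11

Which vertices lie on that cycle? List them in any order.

3, 4, 7, 9, 10

DFS with gray/black marking from 9:
9 gray
  3 gray
    4 gray
      12 gray
        8 gray
        8 black
      12 black
      10 gray
        7 gray
          5 gray
          5 black
          7→9: 9 is gray → back edge
Back edge closes the cycle 9 → 3 → 4 → 10 → 7 → 9; its vertices are {3, 4, 7, 9, 10}.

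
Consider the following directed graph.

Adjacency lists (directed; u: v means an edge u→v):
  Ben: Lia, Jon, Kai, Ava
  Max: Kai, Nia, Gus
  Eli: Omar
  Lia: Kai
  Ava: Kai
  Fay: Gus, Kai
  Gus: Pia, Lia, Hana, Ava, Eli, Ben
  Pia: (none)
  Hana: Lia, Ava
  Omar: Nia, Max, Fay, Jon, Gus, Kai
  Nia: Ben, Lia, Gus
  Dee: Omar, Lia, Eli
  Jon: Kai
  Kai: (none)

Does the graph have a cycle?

DFS with white/gray/black marking, starting from Gus:
Gus gray
  Pia gray
  Pia black
  Lia gray
    Kai gray
    Kai black
  Lia black
  Hana gray
    Hana→Lia: Lia black — skip
    Ava gray
      Ava→Kai: Kai black — skip
    Ava black
  Hana black
  Gus→Ava: Ava black — skip
  Eli gray
    Omar gray
      Nia gray
        Ben gray
          Ben→Lia: Lia black — skip
          Jon gray
            Jon→Kai: Kai black — skip
          Jon black
          Ben→Kai: Kai black — skip
          Ben→Ava: Ava black — skip
        Ben black
        Nia→Lia: Lia black — skip
        Nia→Gus: Gus is gray → back edge
Back edge found, so a cycle exists: Gus → Eli → Omar → Nia → Gus.

Yes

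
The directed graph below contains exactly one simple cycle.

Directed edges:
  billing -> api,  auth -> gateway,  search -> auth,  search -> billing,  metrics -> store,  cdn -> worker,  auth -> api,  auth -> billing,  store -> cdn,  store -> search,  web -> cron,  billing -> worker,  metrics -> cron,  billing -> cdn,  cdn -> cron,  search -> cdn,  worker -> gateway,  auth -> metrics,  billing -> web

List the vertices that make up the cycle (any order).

auth, store, search, metrics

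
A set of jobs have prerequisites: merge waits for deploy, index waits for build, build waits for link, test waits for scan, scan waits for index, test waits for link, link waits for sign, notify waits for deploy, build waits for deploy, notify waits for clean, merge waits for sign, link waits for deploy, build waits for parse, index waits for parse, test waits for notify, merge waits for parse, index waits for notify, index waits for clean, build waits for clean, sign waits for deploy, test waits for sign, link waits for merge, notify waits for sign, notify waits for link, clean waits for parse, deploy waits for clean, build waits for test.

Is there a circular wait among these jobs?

Yes

DFS with white/gray/black marking, starting from build:
build gray
  deploy gray
    clean gray
      parse gray
      parse black
    clean black
  deploy black
  test gray
    notify gray
      notify→deploy: deploy black — skip
      sign gray
        sign→deploy: deploy black — skip
      sign black
      notify→clean: clean black — skip
      link gray
        merge gray
          merge→parse: parse black — skip
          merge→sign: sign black — skip
          merge→deploy: deploy black — skip
        merge black
        link→deploy: deploy black — skip
        link→sign: sign black — skip
      link black
    notify black
    test→sign: sign black — skip
    scan gray
      index gray
        index→notify: notify black — skip
        index→clean: clean black — skip
        index→parse: parse black — skip
        index→build: build is gray → back edge
Back edge found, so a cycle exists: build → test → scan → index → build.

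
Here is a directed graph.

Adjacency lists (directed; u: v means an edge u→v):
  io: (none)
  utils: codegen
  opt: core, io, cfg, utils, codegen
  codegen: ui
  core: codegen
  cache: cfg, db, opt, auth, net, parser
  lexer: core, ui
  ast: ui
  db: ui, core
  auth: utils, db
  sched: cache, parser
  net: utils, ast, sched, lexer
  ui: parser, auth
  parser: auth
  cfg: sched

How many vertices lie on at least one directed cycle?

A vertex is on a directed cycle iff it belongs to a strongly connected component of size ≥ 2 (or has a self-loop).
The vertices on cycles are {db, ui, cfg, net, opt, auth, core, cache, sched, utils, parser, codegen} — 12 in total.

12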